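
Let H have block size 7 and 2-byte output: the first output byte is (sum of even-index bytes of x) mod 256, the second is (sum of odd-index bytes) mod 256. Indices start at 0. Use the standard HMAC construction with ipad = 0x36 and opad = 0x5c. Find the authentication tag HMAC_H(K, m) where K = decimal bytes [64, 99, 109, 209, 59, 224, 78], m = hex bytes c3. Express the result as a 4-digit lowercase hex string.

Key decimal bytes [64, 99, 109, 209, 59, 224, 78] = 40 63 6d d1 3b e0 4e is exactly B = 7 bytes: K' = 40 63 6d d1 3b e0 4e.
K' ⊕ ipad = 76 55 5b e7 0d d6 78.  K' ⊕ opad = 1c 3f 31 8d 67 bc 12.
Inner input = (K'⊕ipad) ∥ m = 76 55 5b e7 0d d6 78 ∥ c3.
Inner hash: even-index sum = 342 mod 256 = 86; odd-index sum = 725 mod 256 = 213 → 56 d5.
Outer input = (K'⊕opad) ∥ inner = 1c 3f 31 8d 67 bc 12 ∥ 56 d5.
Outer hash (tag): even-index sum = 411 mod 256 = 155; odd-index sum = 478 mod 256 = 222 → 9b de.

9bde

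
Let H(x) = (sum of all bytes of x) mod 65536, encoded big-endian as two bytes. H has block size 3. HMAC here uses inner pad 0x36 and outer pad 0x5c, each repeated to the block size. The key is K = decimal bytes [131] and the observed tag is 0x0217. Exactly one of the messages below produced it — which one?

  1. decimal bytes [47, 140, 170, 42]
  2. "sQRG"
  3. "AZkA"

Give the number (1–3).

2

Key decimal bytes [131] = 83 is 1 byte ≤ B = 3; zero-pad to 3 bytes: K' = 83 00 00.
K' ⊕ ipad = b5 36 36; K' ⊕ opad = df 5c 5c.
m1: inner = H(b5 36 36 2f 8c aa 2a) = 02 b0; tag = H(df 5c 5c 02 b0) = 0249
m2: inner = H(b5 36 36 73 51 52 47) = 02 7e; tag = H(df 5c 5c 02 7e) = 0217 ← matches
m3: inner = H(b5 36 36 41 5a 6b 41) = 02 68; tag = H(df 5c 5c 02 68) = 0201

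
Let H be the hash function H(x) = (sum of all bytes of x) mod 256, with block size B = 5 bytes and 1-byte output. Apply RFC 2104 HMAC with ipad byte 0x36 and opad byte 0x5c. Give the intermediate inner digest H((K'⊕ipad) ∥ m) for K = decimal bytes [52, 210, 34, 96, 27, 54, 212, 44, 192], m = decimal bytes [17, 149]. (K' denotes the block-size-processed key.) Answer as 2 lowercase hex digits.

Key decimal bytes [52, 210, 34, 96, 27, 54, 212, 44, 192] = 34 d2 22 60 1b 36 d4 2c c0 is 9 bytes > B = 5, so hash it first: H(key) = 99, then zero-pad to 5 bytes: K' = 99 00 00 00 00.
K' ⊕ ipad = af 36 36 36 36.
Inner input = af 36 36 36 36 ∥ 11 95.
Inner hash: sum = 175+54+54+54+54+17+149 = 557; mod 256 = 45 → 2d.

2d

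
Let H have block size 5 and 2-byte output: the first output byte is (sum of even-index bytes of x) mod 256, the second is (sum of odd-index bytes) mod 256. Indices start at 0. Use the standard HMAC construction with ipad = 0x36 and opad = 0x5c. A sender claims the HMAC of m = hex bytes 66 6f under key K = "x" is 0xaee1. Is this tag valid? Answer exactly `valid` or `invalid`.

Key "x" = 78 is 1 byte ≤ B = 5; zero-pad to 5 bytes: K' = 78 00 00 00 00.
K' ⊕ ipad = 4e 36 36 36 36; K' ⊕ opad = 24 5c 5c 5c 5c.
Inner hash: even-index sum = 297 mod 256 = 41; odd-index sum = 210 mod 256 = 210 → 29 d2.
Outer hash (recomputed tag): even-index sum = 430 mod 256 = 174; odd-index sum = 225 mod 256 = 225 → ae e1.
Recomputed tag = aee1; claimed = aee1 → match.

valid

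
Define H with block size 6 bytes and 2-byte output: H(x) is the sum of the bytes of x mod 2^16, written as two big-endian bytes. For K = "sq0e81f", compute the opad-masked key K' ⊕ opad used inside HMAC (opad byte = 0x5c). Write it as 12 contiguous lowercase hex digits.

Key "sq0e81f" = 73 71 30 65 38 31 66 is 7 bytes > B = 6, so hash it first: H(key) = 02 48, then zero-pad to 6 bytes: K' = 02 48 00 00 00 00.
XOR each byte with 0x5c: 02⊕5c=5e, 48⊕5c=14, 00⊕5c=5c, 00⊕5c=5c, 00⊕5c=5c, 00⊕5c=5c.

5e145c5c5c5c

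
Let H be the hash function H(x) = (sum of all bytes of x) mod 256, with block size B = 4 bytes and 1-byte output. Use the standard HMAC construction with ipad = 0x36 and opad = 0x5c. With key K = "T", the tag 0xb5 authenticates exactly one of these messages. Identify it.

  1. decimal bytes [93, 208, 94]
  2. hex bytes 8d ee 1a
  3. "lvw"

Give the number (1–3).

2

Key "T" = 54 is 1 byte ≤ B = 4; zero-pad to 4 bytes: K' = 54 00 00 00.
K' ⊕ ipad = 62 36 36 36; K' ⊕ opad = 08 5c 5c 5c.
m1: inner = H(62 36 36 36 5d d0 5e) = 8f; tag = H(08 5c 5c 5c 8f) = ab
m2: inner = H(62 36 36 36 8d ee 1a) = 99; tag = H(08 5c 5c 5c 99) = b5 ← matches
m3: inner = H(62 36 36 36 6c 76 77) = 5d; tag = H(08 5c 5c 5c 5d) = 79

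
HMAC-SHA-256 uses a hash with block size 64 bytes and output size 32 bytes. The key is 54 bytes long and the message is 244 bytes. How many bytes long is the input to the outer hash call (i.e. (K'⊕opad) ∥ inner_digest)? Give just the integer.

Key is 54 ≤ 64 bytes, zero-padded: |K'| = 64.
Outer input = (K'⊕opad) ∥ H(inner) → 64 + 32 = 96 bytes.

96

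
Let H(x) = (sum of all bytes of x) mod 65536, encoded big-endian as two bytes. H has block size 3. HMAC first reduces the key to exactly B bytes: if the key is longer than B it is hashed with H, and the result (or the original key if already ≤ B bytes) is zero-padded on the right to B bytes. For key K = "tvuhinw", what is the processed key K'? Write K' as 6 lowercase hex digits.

|K| = 7 > B = 3, so first hash the key.
H(K): sum = 116+118+117+104+105+110+119 = 789 → 03 15.
Zero-pad H(K) = 03 15 to 3 bytes: K' = 03 15 00.

031500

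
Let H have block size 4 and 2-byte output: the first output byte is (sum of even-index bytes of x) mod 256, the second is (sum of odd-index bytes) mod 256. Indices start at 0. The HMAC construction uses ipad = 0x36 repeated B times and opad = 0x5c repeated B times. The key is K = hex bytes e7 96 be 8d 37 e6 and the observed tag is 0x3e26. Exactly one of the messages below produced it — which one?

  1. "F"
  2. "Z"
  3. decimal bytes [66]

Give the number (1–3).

3

Key hex bytes e7 96 be 8d 37 e6 is 6 bytes > B = 4, so hash it first: H(key) = dc 09, then zero-pad to 4 bytes: K' = dc 09 00 00.
K' ⊕ ipad = ea 3f 36 36; K' ⊕ opad = 80 55 5c 5c.
m1: inner = H(ea 3f 36 36 46) = 66 75; tag = H(80 55 5c 5c 66 75) = 4226
m2: inner = H(ea 3f 36 36 5a) = 7a 75; tag = H(80 55 5c 5c 7a 75) = 5626
m3: inner = H(ea 3f 36 36 42) = 62 75; tag = H(80 55 5c 5c 62 75) = 3e26 ← matches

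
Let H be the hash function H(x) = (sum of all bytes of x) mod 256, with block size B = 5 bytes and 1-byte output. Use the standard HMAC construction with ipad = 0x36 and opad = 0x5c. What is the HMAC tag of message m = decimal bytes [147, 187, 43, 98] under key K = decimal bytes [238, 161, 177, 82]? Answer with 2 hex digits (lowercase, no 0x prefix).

Key decimal bytes [238, 161, 177, 82] = ee a1 b1 52 is 4 bytes ≤ B = 5; zero-pad to 5 bytes: K' = ee a1 b1 52 00.
K' ⊕ ipad = d8 97 87 64 36.  K' ⊕ opad = b2 fd ed 0e 5c.
Inner input = (K'⊕ipad) ∥ m = d8 97 87 64 36 ∥ 93 bb 2b 62.
Inner hash: sum = 216+151+135+100+54+147+187+43+98 = 1131; mod 256 = 107 → 6b.
Outer input = (K'⊕opad) ∥ inner = b2 fd ed 0e 5c ∥ 6b.
Outer hash (tag): sum = 178+253+237+14+92+107 = 881; mod 256 = 113 → 71.

71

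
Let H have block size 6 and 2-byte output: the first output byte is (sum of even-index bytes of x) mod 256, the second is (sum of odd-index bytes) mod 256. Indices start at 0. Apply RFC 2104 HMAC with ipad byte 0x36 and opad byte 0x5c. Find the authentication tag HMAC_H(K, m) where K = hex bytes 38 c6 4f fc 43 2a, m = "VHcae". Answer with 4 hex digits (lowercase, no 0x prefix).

Key hex bytes 38 c6 4f fc 43 2a is exactly B = 6 bytes: K' = 38 c6 4f fc 43 2a.
K' ⊕ ipad = 0e f0 79 ca 75 1c.  K' ⊕ opad = 64 9a 13 a0 1f 76.
Inner input = (K'⊕ipad) ∥ m = 0e f0 79 ca 75 1c ∥ 56 48 63 61 65.
Inner hash: even-index sum = 538 mod 256 = 26; odd-index sum = 639 mod 256 = 127 → 1a 7f.
Outer input = (K'⊕opad) ∥ inner = 64 9a 13 a0 1f 76 ∥ 1a 7f.
Outer hash (tag): even-index sum = 176 mod 256 = 176; odd-index sum = 559 mod 256 = 47 → b0 2f.

b02f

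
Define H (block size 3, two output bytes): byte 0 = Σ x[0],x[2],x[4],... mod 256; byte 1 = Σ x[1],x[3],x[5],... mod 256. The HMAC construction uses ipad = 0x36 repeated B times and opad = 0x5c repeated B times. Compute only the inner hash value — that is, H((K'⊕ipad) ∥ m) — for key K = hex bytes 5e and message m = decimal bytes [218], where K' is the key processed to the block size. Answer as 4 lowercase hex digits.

Key hex bytes 5e is 1 byte ≤ B = 3; zero-pad to 3 bytes: K' = 5e 00 00.
K' ⊕ ipad = 68 36 36.
Inner input = 68 36 36 ∥ da.
Inner hash: even-index sum = 158 mod 256 = 158; odd-index sum = 272 mod 256 = 16 → 9e 10.

9e10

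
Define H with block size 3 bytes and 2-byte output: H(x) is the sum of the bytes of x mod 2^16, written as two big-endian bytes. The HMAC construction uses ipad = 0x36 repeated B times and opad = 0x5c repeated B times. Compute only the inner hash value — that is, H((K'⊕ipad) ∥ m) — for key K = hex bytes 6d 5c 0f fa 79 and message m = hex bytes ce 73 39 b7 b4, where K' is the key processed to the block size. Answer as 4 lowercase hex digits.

Key hex bytes 6d 5c 0f fa 79 is 5 bytes > B = 3, so hash it first: H(key) = 02 4b, then zero-pad to 3 bytes: K' = 02 4b 00.
K' ⊕ ipad = 34 7d 36.
Inner input = 34 7d 36 ∥ ce 73 39 b7 b4.
Inner hash: sum = 52+125+54+206+115+57+183+180 = 972 → 03 cc.

03cc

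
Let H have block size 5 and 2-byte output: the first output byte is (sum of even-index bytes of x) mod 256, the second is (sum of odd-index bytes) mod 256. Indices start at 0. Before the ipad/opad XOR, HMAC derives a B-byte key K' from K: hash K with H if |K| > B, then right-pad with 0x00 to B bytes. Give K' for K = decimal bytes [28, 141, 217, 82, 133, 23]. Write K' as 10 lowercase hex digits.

7af6000000

|K| = 6 > B = 5, so first hash the key.
H(K): even-index sum = 378 mod 256 = 122; odd-index sum = 246 mod 256 = 246 → 7a f6.
Zero-pad H(K) = 7a f6 to 5 bytes: K' = 7a f6 00 00 00.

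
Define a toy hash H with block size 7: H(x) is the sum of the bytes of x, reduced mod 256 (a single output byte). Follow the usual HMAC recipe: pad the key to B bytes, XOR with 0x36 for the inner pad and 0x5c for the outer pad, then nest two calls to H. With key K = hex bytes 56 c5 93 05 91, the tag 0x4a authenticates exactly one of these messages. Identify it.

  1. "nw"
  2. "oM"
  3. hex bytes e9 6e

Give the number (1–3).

Key hex bytes 56 c5 93 05 91 is 5 bytes ≤ B = 7; zero-pad to 7 bytes: K' = 56 c5 93 05 91 00 00.
K' ⊕ ipad = 60 f3 a5 33 a7 36 36; K' ⊕ opad = 0a 99 cf 59 cd 5c 5c.
m1: inner = H(60 f3 a5 33 a7 36 36 6e 77) = 23; tag = H(0a 99 cf 59 cd 5c 5c 23) = 73
m2: inner = H(60 f3 a5 33 a7 36 36 6f 4d) = fa; tag = H(0a 99 cf 59 cd 5c 5c fa) = 4a ← matches
m3: inner = H(60 f3 a5 33 a7 36 36 e9 6e) = 95; tag = H(0a 99 cf 59 cd 5c 5c 95) = e5

2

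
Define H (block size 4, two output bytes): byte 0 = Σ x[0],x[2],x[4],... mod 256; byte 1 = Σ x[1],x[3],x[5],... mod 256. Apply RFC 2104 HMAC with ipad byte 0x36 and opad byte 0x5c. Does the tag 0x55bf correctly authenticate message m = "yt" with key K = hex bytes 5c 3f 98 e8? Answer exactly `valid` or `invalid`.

invalid

Key hex bytes 5c 3f 98 e8 is exactly B = 4 bytes: K' = 5c 3f 98 e8.
K' ⊕ ipad = 6a 09 ae de; K' ⊕ opad = 00 63 c4 b4.
Inner hash: even-index sum = 401 mod 256 = 145; odd-index sum = 347 mod 256 = 91 → 91 5b.
Outer hash (recomputed tag): even-index sum = 341 mod 256 = 85; odd-index sum = 370 mod 256 = 114 → 55 72.
Recomputed tag = 5572; claimed = 55bf → mismatch.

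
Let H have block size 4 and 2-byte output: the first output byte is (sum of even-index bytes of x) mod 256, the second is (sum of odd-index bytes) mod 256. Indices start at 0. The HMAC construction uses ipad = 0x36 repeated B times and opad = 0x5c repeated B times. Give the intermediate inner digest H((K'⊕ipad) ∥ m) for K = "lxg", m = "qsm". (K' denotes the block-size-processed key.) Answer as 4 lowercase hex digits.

89f7

Key "lxg" = 6c 78 67 is 3 bytes ≤ B = 4; zero-pad to 4 bytes: K' = 6c 78 67 00.
K' ⊕ ipad = 5a 4e 51 36.
Inner input = 5a 4e 51 36 ∥ 71 73 6d.
Inner hash: even-index sum = 393 mod 256 = 137; odd-index sum = 247 mod 256 = 247 → 89 f7.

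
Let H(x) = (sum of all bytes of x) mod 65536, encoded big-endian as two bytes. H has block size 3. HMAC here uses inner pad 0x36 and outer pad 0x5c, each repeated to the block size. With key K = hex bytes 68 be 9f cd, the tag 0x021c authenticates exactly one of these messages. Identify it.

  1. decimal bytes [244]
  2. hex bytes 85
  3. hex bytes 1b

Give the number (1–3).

Key hex bytes 68 be 9f cd is 4 bytes > B = 3, so hash it first: H(key) = 02 92, then zero-pad to 3 bytes: K' = 02 92 00.
K' ⊕ ipad = 34 a4 36; K' ⊕ opad = 5e ce 5c.
m1: inner = H(34 a4 36 f4) = 02 02; tag = H(5e ce 5c 02 02) = 018c
m2: inner = H(34 a4 36 85) = 01 93; tag = H(5e ce 5c 01 93) = 021c ← matches
m3: inner = H(34 a4 36 1b) = 01 29; tag = H(5e ce 5c 01 29) = 01b2

2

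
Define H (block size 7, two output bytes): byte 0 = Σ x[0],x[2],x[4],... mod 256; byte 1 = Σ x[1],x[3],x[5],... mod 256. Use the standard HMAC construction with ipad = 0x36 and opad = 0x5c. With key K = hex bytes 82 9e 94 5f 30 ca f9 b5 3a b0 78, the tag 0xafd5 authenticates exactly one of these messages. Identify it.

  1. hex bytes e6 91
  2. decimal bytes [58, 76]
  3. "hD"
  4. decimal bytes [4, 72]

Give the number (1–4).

Key hex bytes 82 9e 94 5f 30 ca f9 b5 3a b0 78 is 11 bytes > B = 7, so hash it first: H(key) = f1 2c, then zero-pad to 7 bytes: K' = f1 2c 00 00 00 00 00.
K' ⊕ ipad = c7 1a 36 36 36 36 36; K' ⊕ opad = ad 70 5c 5c 5c 5c 5c.
m1: inner = H(c7 1a 36 36 36 36 36 e6 91) = fa 6c; tag = H(ad 70 5c 5c 5c 5c 5c fa 6c) = 2d22
m2: inner = H(c7 1a 36 36 36 36 36 3a 4c) = b5 c0; tag = H(ad 70 5c 5c 5c 5c 5c b5 c0) = 81dd
m3: inner = H(c7 1a 36 36 36 36 36 68 44) = ad ee; tag = H(ad 70 5c 5c 5c 5c 5c ad ee) = afd5 ← matches
m4: inner = H(c7 1a 36 36 36 36 36 04 48) = b1 8a; tag = H(ad 70 5c 5c 5c 5c 5c b1 8a) = 4bd9

3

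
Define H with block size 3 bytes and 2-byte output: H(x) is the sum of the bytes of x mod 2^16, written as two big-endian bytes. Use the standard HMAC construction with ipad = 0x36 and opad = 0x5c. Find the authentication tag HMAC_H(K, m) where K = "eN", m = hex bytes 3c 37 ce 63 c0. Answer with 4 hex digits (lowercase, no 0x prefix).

010f

Key "eN" = 65 4e is 2 bytes ≤ B = 3; zero-pad to 3 bytes: K' = 65 4e 00.
K' ⊕ ipad = 53 78 36.  K' ⊕ opad = 39 12 5c.
Inner input = (K'⊕ipad) ∥ m = 53 78 36 ∥ 3c 37 ce 63 c0.
Inner hash: sum = 83+120+54+60+55+206+99+192 = 869 → 03 65.
Outer input = (K'⊕opad) ∥ inner = 39 12 5c ∥ 03 65.
Outer hash (tag): sum = 57+18+92+3+101 = 271 → 01 0f.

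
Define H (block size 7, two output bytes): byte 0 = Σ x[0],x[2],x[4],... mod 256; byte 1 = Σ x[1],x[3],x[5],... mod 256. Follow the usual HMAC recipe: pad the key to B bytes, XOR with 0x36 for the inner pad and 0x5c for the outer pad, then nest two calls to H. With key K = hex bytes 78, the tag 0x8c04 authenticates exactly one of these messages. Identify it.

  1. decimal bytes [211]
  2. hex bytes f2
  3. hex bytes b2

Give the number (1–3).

3

Key hex bytes 78 is 1 byte ≤ B = 7; zero-pad to 7 bytes: K' = 78 00 00 00 00 00 00.
K' ⊕ ipad = 4e 36 36 36 36 36 36; K' ⊕ opad = 24 5c 5c 5c 5c 5c 5c.
m1: inner = H(4e 36 36 36 36 36 36 d3) = f0 75; tag = H(24 5c 5c 5c 5c 5c 5c f0 75) = ad04
m2: inner = H(4e 36 36 36 36 36 36 f2) = f0 94; tag = H(24 5c 5c 5c 5c 5c 5c f0 94) = cc04
m3: inner = H(4e 36 36 36 36 36 36 b2) = f0 54; tag = H(24 5c 5c 5c 5c 5c 5c f0 54) = 8c04 ← matches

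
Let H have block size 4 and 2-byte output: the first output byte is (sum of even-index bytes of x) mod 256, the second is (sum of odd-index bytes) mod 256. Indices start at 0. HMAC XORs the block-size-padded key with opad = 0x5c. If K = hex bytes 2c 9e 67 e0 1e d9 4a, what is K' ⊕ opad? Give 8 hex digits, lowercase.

a70b5c5c

Key hex bytes 2c 9e 67 e0 1e d9 4a is 7 bytes > B = 4, so hash it first: H(key) = fb 57, then zero-pad to 4 bytes: K' = fb 57 00 00.
XOR each byte with 0x5c: fb⊕5c=a7, 57⊕5c=0b, 00⊕5c=5c, 00⊕5c=5c.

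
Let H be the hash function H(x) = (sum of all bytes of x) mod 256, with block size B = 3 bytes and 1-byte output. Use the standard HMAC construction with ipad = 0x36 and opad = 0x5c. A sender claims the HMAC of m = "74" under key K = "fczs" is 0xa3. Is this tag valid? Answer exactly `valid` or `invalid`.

Key "fczs" = 66 63 7a 73 is 4 bytes > B = 3, so hash it first: H(key) = b6, then zero-pad to 3 bytes: K' = b6 00 00.
K' ⊕ ipad = 80 36 36; K' ⊕ opad = ea 5c 5c.
Inner hash: sum = 128+54+54+55+52 = 343; mod 256 = 87 → 57.
Outer hash (recomputed tag): sum = 234+92+92+87 = 505; mod 256 = 249 → f9.
Recomputed tag = f9; claimed = a3 → mismatch.

invalid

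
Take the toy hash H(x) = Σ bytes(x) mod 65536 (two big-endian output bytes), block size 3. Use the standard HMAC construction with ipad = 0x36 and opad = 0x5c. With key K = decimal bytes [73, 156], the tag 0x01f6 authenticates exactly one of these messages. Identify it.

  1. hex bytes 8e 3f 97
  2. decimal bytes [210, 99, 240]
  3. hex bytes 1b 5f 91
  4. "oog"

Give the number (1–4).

1

Key decimal bytes [73, 156] = 49 9c is 2 bytes ≤ B = 3; zero-pad to 3 bytes: K' = 49 9c 00.
K' ⊕ ipad = 7f aa 36; K' ⊕ opad = 15 c0 5c.
m1: inner = H(7f aa 36 8e 3f 97) = 02 c3; tag = H(15 c0 5c 02 c3) = 01f6 ← matches
m2: inner = H(7f aa 36 d2 63 f0) = 03 84; tag = H(15 c0 5c 03 84) = 01b8
m3: inner = H(7f aa 36 1b 5f 91) = 02 6a; tag = H(15 c0 5c 02 6a) = 019d
m4: inner = H(7f aa 36 6f 6f 67) = 02 a4; tag = H(15 c0 5c 02 a4) = 01d7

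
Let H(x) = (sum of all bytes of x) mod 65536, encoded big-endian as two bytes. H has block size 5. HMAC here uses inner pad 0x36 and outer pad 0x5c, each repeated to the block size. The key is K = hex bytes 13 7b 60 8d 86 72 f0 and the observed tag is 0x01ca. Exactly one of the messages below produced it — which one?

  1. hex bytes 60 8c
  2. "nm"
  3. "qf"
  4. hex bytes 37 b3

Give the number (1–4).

4

Key hex bytes 13 7b 60 8d 86 72 f0 is 7 bytes > B = 5, so hash it first: H(key) = 03 63, then zero-pad to 5 bytes: K' = 03 63 00 00 00.
K' ⊕ ipad = 35 55 36 36 36; K' ⊕ opad = 5f 3f 5c 5c 5c.
m1: inner = H(35 55 36 36 36 60 8c) = 02 18; tag = H(5f 3f 5c 5c 5c 02 18) = 01cc
m2: inner = H(35 55 36 36 36 6e 6d) = 02 07; tag = H(5f 3f 5c 5c 5c 02 07) = 01bb
m3: inner = H(35 55 36 36 36 71 66) = 02 03; tag = H(5f 3f 5c 5c 5c 02 03) = 01b7
m4: inner = H(35 55 36 36 36 37 b3) = 02 16; tag = H(5f 3f 5c 5c 5c 02 16) = 01ca ← matches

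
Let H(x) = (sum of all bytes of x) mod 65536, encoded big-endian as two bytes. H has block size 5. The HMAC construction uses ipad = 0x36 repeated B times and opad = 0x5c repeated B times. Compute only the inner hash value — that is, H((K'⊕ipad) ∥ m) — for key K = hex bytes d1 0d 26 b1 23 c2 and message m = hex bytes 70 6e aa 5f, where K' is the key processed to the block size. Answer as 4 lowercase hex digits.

0369

Key hex bytes d1 0d 26 b1 23 c2 is 6 bytes > B = 5, so hash it first: H(key) = 02 9a, then zero-pad to 5 bytes: K' = 02 9a 00 00 00.
K' ⊕ ipad = 34 ac 36 36 36.
Inner input = 34 ac 36 36 36 ∥ 70 6e aa 5f.
Inner hash: sum = 52+172+54+54+54+112+110+170+95 = 873 → 03 69.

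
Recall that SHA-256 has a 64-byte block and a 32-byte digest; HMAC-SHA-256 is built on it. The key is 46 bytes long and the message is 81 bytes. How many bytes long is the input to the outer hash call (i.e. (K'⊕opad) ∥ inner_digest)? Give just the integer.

Key is 46 ≤ 64 bytes, zero-padded: |K'| = 64.
Outer input = (K'⊕opad) ∥ H(inner) → 64 + 32 = 96 bytes.

96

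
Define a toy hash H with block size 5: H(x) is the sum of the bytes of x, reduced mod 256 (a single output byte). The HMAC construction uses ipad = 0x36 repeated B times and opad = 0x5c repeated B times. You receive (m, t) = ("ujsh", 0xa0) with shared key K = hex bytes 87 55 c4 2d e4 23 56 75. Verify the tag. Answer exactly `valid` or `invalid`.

invalid

Key hex bytes 87 55 c4 2d e4 23 56 75 is 8 bytes > B = 5, so hash it first: H(key) = 9f, then zero-pad to 5 bytes: K' = 9f 00 00 00 00.
K' ⊕ ipad = a9 36 36 36 36; K' ⊕ opad = c3 5c 5c 5c 5c.
Inner hash: sum = 169+54+54+54+54+117+106+115+104 = 827; mod 256 = 59 → 3b.
Outer hash (recomputed tag): sum = 195+92+92+92+92+59 = 622; mod 256 = 110 → 6e.
Recomputed tag = 6e; claimed = a0 → mismatch.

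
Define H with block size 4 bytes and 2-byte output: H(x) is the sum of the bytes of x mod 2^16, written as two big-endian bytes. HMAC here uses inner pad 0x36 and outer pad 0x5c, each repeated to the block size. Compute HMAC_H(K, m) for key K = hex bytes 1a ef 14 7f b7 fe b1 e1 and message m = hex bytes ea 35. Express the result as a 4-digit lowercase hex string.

0263

Key hex bytes 1a ef 14 7f b7 fe b1 e1 is 8 bytes > B = 4, so hash it first: H(key) = 04 e3, then zero-pad to 4 bytes: K' = 04 e3 00 00.
K' ⊕ ipad = 32 d5 36 36.  K' ⊕ opad = 58 bf 5c 5c.
Inner input = (K'⊕ipad) ∥ m = 32 d5 36 36 ∥ ea 35.
Inner hash: sum = 50+213+54+54+234+53 = 658 → 02 92.
Outer input = (K'⊕opad) ∥ inner = 58 bf 5c 5c ∥ 02 92.
Outer hash (tag): sum = 88+191+92+92+2+146 = 611 → 02 63.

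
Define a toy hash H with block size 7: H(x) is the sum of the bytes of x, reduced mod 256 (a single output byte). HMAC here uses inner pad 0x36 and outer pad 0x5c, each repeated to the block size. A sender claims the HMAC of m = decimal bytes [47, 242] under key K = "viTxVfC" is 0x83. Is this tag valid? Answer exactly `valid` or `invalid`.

valid

Key "viTxVfC" = 76 69 54 78 56 66 43 is exactly B = 7 bytes: K' = 76 69 54 78 56 66 43.
K' ⊕ ipad = 40 5f 62 4e 60 50 75; K' ⊕ opad = 2a 35 08 24 0a 3a 1f.
Inner hash: sum = 64+95+98+78+96+80+117+47+242 = 917; mod 256 = 149 → 95.
Outer hash (recomputed tag): sum = 42+53+8+36+10+58+31+149 = 387; mod 256 = 131 → 83.
Recomputed tag = 83; claimed = 83 → match.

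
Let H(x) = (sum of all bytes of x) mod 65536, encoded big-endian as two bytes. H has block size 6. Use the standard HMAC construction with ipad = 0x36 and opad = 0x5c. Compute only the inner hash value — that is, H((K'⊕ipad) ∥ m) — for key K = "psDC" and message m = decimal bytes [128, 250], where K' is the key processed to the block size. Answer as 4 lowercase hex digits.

0358

Key "psDC" = 70 73 44 43 is 4 bytes ≤ B = 6; zero-pad to 6 bytes: K' = 70 73 44 43 00 00.
K' ⊕ ipad = 46 45 72 75 36 36.
Inner input = 46 45 72 75 36 36 ∥ 80 fa.
Inner hash: sum = 70+69+114+117+54+54+128+250 = 856 → 03 58.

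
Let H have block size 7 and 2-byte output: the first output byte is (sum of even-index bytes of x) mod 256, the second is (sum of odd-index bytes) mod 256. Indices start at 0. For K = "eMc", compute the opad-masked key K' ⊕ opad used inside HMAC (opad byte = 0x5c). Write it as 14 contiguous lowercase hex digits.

Key "eMc" = 65 4d 63 is 3 bytes ≤ B = 7; zero-pad to 7 bytes: K' = 65 4d 63 00 00 00 00.
XOR each byte with 0x5c: 65⊕5c=39, 4d⊕5c=11, 63⊕5c=3f, 00⊕5c=5c, 00⊕5c=5c, 00⊕5c=5c, 00⊕5c=5c.

39113f5c5c5c5c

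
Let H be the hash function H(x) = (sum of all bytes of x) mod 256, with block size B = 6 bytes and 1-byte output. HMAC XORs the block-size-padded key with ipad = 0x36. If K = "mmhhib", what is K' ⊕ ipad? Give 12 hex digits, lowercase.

5b5b5e5e5f54

Key "mmhhib" = 6d 6d 68 68 69 62 is exactly B = 6 bytes: K' = 6d 6d 68 68 69 62.
XOR each byte with 0x36: 6d⊕36=5b, 6d⊕36=5b, 68⊕36=5e, 68⊕36=5e, 69⊕36=5f, 62⊕36=54.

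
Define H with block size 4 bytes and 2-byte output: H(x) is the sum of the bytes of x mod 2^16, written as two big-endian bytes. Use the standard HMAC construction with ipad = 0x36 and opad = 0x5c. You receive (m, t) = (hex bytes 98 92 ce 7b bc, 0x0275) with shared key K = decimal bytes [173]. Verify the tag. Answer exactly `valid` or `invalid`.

valid

Key decimal bytes [173] = ad is 1 byte ≤ B = 4; zero-pad to 4 bytes: K' = ad 00 00 00.
K' ⊕ ipad = 9b 36 36 36; K' ⊕ opad = f1 5c 5c 5c.
Inner hash: sum = 155+54+54+54+152+146+206+123+188 = 1132 → 04 6c.
Outer hash (recomputed tag): sum = 241+92+92+92+4+108 = 629 → 02 75.
Recomputed tag = 0275; claimed = 0275 → match.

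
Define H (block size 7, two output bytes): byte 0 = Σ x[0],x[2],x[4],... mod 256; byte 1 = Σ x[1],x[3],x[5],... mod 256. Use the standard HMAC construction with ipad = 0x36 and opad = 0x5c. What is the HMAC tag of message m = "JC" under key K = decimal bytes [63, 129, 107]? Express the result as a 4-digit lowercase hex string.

Key decimal bytes [63, 129, 107] = 3f 81 6b is 3 bytes ≤ B = 7; zero-pad to 7 bytes: K' = 3f 81 6b 00 00 00 00.
K' ⊕ ipad = 09 b7 5d 36 36 36 36.  K' ⊕ opad = 63 dd 37 5c 5c 5c 5c.
Inner input = (K'⊕ipad) ∥ m = 09 b7 5d 36 36 36 36 ∥ 4a 43.
Inner hash: even-index sum = 277 mod 256 = 21; odd-index sum = 365 mod 256 = 109 → 15 6d.
Outer input = (K'⊕opad) ∥ inner = 63 dd 37 5c 5c 5c 5c ∥ 15 6d.
Outer hash (tag): even-index sum = 447 mod 256 = 191; odd-index sum = 426 mod 256 = 170 → bf aa.

bfaa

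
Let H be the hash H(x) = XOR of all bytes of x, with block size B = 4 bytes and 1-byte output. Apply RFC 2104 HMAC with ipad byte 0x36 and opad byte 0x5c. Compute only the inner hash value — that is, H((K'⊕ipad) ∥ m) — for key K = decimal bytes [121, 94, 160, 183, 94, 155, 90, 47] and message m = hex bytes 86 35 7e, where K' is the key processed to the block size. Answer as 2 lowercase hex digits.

4d

Key decimal bytes [121, 94, 160, 183, 94, 155, 90, 47] = 79 5e a0 b7 5e 9b 5a 2f is 8 bytes > B = 4, so hash it first: H(key) = 80, then zero-pad to 4 bytes: K' = 80 00 00 00.
K' ⊕ ipad = b6 36 36 36.
Inner input = b6 36 36 36 ∥ 86 35 7e.
Inner hash: XOR b6⊕36⊕36⊕36⊕86⊕35⊕7e = 4d.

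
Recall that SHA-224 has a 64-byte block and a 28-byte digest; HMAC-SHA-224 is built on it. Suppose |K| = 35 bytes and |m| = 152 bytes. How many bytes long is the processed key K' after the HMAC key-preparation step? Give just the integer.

Key is 35 ≤ 64 bytes, zero-padded: |K'| = 64.

64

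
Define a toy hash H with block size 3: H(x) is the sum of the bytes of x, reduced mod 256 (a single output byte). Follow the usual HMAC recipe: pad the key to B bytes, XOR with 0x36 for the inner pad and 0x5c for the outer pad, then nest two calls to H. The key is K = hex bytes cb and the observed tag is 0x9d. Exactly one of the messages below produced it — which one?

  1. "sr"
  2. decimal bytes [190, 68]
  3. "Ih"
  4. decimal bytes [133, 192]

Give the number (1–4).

Key hex bytes cb is 1 byte ≤ B = 3; zero-pad to 3 bytes: K' = cb 00 00.
K' ⊕ ipad = fd 36 36; K' ⊕ opad = 97 5c 5c.
m1: inner = H(fd 36 36 73 72) = 4e; tag = H(97 5c 5c 4e) = 9d ← matches
m2: inner = H(fd 36 36 be 44) = 6b; tag = H(97 5c 5c 6b) = ba
m3: inner = H(fd 36 36 49 68) = 1a; tag = H(97 5c 5c 1a) = 69
m4: inner = H(fd 36 36 85 c0) = ae; tag = H(97 5c 5c ae) = fd

1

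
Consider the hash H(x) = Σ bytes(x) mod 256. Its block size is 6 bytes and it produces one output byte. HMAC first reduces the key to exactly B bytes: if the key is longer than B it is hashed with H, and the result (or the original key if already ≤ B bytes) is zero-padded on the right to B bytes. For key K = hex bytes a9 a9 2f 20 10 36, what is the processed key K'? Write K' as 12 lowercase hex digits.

Key hex bytes a9 a9 2f 20 10 36 is exactly B = 6 bytes: K' = a9 a9 2f 20 10 36.

a9a92f201036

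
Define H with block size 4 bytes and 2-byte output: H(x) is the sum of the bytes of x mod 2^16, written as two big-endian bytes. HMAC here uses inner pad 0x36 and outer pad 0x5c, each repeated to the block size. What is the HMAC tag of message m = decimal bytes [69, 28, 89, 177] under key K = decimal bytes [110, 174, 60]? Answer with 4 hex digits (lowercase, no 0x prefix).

027d

Key decimal bytes [110, 174, 60] = 6e ae 3c is 3 bytes ≤ B = 4; zero-pad to 4 bytes: K' = 6e ae 3c 00.
K' ⊕ ipad = 58 98 0a 36.  K' ⊕ opad = 32 f2 60 5c.
Inner input = (K'⊕ipad) ∥ m = 58 98 0a 36 ∥ 45 1c 59 b1.
Inner hash: sum = 88+152+10+54+69+28+89+177 = 667 → 02 9b.
Outer input = (K'⊕opad) ∥ inner = 32 f2 60 5c ∥ 02 9b.
Outer hash (tag): sum = 50+242+96+92+2+155 = 637 → 02 7d.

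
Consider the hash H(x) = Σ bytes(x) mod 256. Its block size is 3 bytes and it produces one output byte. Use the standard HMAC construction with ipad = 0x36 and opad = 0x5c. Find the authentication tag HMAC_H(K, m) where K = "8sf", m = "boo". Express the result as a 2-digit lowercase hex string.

b0

Key "8sf" = 38 73 66 is exactly B = 3 bytes: K' = 38 73 66.
K' ⊕ ipad = 0e 45 50.  K' ⊕ opad = 64 2f 3a.
Inner input = (K'⊕ipad) ∥ m = 0e 45 50 ∥ 62 6f 6f.
Inner hash: sum = 14+69+80+98+111+111 = 483; mod 256 = 227 → e3.
Outer input = (K'⊕opad) ∥ inner = 64 2f 3a ∥ e3.
Outer hash (tag): sum = 100+47+58+227 = 432; mod 256 = 176 → b0.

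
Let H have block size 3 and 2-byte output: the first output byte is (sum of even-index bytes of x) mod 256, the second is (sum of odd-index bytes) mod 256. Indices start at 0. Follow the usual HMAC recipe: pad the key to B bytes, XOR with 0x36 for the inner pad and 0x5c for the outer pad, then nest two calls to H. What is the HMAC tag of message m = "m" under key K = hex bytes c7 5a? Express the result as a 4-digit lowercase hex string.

d02d

Key hex bytes c7 5a is 2 bytes ≤ B = 3; zero-pad to 3 bytes: K' = c7 5a 00.
K' ⊕ ipad = f1 6c 36.  K' ⊕ opad = 9b 06 5c.
Inner input = (K'⊕ipad) ∥ m = f1 6c 36 ∥ 6d.
Inner hash: even-index sum = 295 mod 256 = 39; odd-index sum = 217 mod 256 = 217 → 27 d9.
Outer input = (K'⊕opad) ∥ inner = 9b 06 5c ∥ 27 d9.
Outer hash (tag): even-index sum = 464 mod 256 = 208; odd-index sum = 45 mod 256 = 45 → d0 2d.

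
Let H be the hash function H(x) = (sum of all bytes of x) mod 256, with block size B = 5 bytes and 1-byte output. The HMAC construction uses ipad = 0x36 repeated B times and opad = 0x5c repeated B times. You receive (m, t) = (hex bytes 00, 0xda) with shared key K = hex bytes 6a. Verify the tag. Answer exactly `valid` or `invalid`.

Key hex bytes 6a is 1 byte ≤ B = 5; zero-pad to 5 bytes: K' = 6a 00 00 00 00.
K' ⊕ ipad = 5c 36 36 36 36; K' ⊕ opad = 36 5c 5c 5c 5c.
Inner hash: sum = 92+54+54+54+54+0 = 308; mod 256 = 52 → 34.
Outer hash (recomputed tag): sum = 54+92+92+92+92+52 = 474; mod 256 = 218 → da.
Recomputed tag = da; claimed = da → match.

valid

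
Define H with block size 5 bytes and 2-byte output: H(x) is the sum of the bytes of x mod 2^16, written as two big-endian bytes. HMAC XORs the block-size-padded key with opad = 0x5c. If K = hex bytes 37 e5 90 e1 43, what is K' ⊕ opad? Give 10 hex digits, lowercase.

Key hex bytes 37 e5 90 e1 43 is exactly B = 5 bytes: K' = 37 e5 90 e1 43.
XOR each byte with 0x5c: 37⊕5c=6b, e5⊕5c=b9, 90⊕5c=cc, e1⊕5c=bd, 43⊕5c=1f.

6bb9ccbd1f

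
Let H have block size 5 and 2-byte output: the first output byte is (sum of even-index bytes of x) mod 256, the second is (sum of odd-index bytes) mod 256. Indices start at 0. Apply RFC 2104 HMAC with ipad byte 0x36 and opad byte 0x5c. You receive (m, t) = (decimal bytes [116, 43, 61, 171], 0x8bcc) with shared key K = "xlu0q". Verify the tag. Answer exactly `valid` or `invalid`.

invalid

Key "xlu0q" = 78 6c 75 30 71 is exactly B = 5 bytes: K' = 78 6c 75 30 71.
K' ⊕ ipad = 4e 5a 43 06 47; K' ⊕ opad = 24 30 29 6c 2d.
Inner hash: even-index sum = 430 mod 256 = 174; odd-index sum = 273 mod 256 = 17 → ae 11.
Outer hash (recomputed tag): even-index sum = 139 mod 256 = 139; odd-index sum = 330 mod 256 = 74 → 8b 4a.
Recomputed tag = 8b4a; claimed = 8bcc → mismatch.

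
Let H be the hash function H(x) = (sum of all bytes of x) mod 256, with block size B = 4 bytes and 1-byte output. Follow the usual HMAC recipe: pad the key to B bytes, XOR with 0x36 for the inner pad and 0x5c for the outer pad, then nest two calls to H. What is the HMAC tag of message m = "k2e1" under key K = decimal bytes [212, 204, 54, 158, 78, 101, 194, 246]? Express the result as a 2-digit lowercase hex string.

55

Key decimal bytes [212, 204, 54, 158, 78, 101, 194, 246] = d4 cc 36 9e 4e 65 c2 f6 is 8 bytes > B = 4, so hash it first: H(key) = df, then zero-pad to 4 bytes: K' = df 00 00 00.
K' ⊕ ipad = e9 36 36 36.  K' ⊕ opad = 83 5c 5c 5c.
Inner input = (K'⊕ipad) ∥ m = e9 36 36 36 ∥ 6b 32 65 31.
Inner hash: sum = 233+54+54+54+107+50+101+49 = 702; mod 256 = 190 → be.
Outer input = (K'⊕opad) ∥ inner = 83 5c 5c 5c ∥ be.
Outer hash (tag): sum = 131+92+92+92+190 = 597; mod 256 = 85 → 55.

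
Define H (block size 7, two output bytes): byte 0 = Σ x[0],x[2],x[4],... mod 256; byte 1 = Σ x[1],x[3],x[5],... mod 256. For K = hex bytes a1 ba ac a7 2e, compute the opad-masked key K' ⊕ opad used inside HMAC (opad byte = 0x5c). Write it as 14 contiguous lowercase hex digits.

fde6f0fb725c5c

Key hex bytes a1 ba ac a7 2e is 5 bytes ≤ B = 7; zero-pad to 7 bytes: K' = a1 ba ac a7 2e 00 00.
XOR each byte with 0x5c: a1⊕5c=fd, ba⊕5c=e6, ac⊕5c=f0, a7⊕5c=fb, 2e⊕5c=72, 00⊕5c=5c, 00⊕5c=5c.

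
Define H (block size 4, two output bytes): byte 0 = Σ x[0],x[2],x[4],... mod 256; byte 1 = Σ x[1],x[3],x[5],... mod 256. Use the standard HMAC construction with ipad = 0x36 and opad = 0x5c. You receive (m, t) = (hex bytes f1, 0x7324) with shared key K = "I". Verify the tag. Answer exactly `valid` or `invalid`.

invalid

Key "I" = 49 is 1 byte ≤ B = 4; zero-pad to 4 bytes: K' = 49 00 00 00.
K' ⊕ ipad = 7f 36 36 36; K' ⊕ opad = 15 5c 5c 5c.
Inner hash: even-index sum = 422 mod 256 = 166; odd-index sum = 108 mod 256 = 108 → a6 6c.
Outer hash (recomputed tag): even-index sum = 279 mod 256 = 23; odd-index sum = 292 mod 256 = 36 → 17 24.
Recomputed tag = 1724; claimed = 7324 → mismatch.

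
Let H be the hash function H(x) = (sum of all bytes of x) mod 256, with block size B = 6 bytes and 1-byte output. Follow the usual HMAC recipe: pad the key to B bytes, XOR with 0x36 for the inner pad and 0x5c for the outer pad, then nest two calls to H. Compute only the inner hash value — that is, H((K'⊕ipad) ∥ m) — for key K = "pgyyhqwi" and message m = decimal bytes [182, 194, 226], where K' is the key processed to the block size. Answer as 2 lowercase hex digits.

1c

Key "pgyyhqwi" = 70 67 79 79 68 71 77 69 is 8 bytes > B = 6, so hash it first: H(key) = 82, then zero-pad to 6 bytes: K' = 82 00 00 00 00 00.
K' ⊕ ipad = b4 36 36 36 36 36.
Inner input = b4 36 36 36 36 36 ∥ b6 c2 e2.
Inner hash: sum = 180+54+54+54+54+54+182+194+226 = 1052; mod 256 = 28 → 1c.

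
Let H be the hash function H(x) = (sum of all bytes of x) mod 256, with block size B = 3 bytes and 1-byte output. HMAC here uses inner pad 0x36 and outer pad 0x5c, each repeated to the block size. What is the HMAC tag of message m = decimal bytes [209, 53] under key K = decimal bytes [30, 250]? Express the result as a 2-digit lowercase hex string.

Key decimal bytes [30, 250] = 1e fa is 2 bytes ≤ B = 3; zero-pad to 3 bytes: K' = 1e fa 00.
K' ⊕ ipad = 28 cc 36.  K' ⊕ opad = 42 a6 5c.
Inner input = (K'⊕ipad) ∥ m = 28 cc 36 ∥ d1 35.
Inner hash: sum = 40+204+54+209+53 = 560; mod 256 = 48 → 30.
Outer input = (K'⊕opad) ∥ inner = 42 a6 5c ∥ 30.
Outer hash (tag): sum = 66+166+92+48 = 372; mod 256 = 116 → 74.

74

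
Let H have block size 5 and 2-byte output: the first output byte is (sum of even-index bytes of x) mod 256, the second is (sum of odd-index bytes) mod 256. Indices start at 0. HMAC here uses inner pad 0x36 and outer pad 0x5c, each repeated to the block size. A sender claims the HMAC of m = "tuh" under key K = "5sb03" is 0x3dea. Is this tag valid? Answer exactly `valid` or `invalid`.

Key "5sb03" = 35 73 62 30 33 is exactly B = 5 bytes: K' = 35 73 62 30 33.
K' ⊕ ipad = 03 45 54 06 05; K' ⊕ opad = 69 2f 3e 6c 6f.
Inner hash: even-index sum = 209 mod 256 = 209; odd-index sum = 295 mod 256 = 39 → d1 27.
Outer hash (recomputed tag): even-index sum = 317 mod 256 = 61; odd-index sum = 364 mod 256 = 108 → 3d 6c.
Recomputed tag = 3d6c; claimed = 3dea → mismatch.

invalid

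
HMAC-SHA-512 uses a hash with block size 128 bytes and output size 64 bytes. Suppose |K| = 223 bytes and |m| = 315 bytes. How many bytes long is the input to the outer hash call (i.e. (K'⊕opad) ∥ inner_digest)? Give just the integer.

Key is 223 > 128 bytes, so it is hashed to 64 bytes then zero-padded to 128: |K'| = 128.
Outer input = (K'⊕opad) ∥ H(inner) → 128 + 64 = 192 bytes.

192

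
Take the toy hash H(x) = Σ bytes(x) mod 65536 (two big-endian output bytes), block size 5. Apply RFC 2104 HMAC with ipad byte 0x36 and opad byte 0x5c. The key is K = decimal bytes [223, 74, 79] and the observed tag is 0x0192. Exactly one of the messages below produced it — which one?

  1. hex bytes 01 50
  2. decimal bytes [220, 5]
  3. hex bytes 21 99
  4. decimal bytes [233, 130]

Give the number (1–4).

2

Key decimal bytes [223, 74, 79] = df 4a 4f is 3 bytes ≤ B = 5; zero-pad to 5 bytes: K' = df 4a 4f 00 00.
K' ⊕ ipad = e9 7c 79 36 36; K' ⊕ opad = 83 16 13 5c 5c.
m1: inner = H(e9 7c 79 36 36 01 50) = 02 9b; tag = H(83 16 13 5c 5c 02 9b) = 0201
m2: inner = H(e9 7c 79 36 36 dc 05) = 03 2b; tag = H(83 16 13 5c 5c 03 2b) = 0192 ← matches
m3: inner = H(e9 7c 79 36 36 21 99) = 03 04; tag = H(83 16 13 5c 5c 03 04) = 016b
m4: inner = H(e9 7c 79 36 36 e9 82) = 03 b5; tag = H(83 16 13 5c 5c 03 b5) = 021c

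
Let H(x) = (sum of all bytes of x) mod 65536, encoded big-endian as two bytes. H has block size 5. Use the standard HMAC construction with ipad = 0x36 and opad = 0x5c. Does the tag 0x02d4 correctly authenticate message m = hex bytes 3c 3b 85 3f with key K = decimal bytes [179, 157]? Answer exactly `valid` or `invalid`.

valid

Key decimal bytes [179, 157] = b3 9d is 2 bytes ≤ B = 5; zero-pad to 5 bytes: K' = b3 9d 00 00 00.
K' ⊕ ipad = 85 ab 36 36 36; K' ⊕ opad = ef c1 5c 5c 5c.
Inner hash: sum = 133+171+54+54+54+60+59+133+63 = 781 → 03 0d.
Outer hash (recomputed tag): sum = 239+193+92+92+92+3+13 = 724 → 02 d4.
Recomputed tag = 02d4; claimed = 02d4 → match.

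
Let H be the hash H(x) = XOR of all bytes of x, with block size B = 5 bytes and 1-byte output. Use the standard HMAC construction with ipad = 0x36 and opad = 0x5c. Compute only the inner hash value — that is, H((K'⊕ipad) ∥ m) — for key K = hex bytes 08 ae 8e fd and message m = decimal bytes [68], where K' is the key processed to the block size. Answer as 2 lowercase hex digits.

Key hex bytes 08 ae 8e fd is 4 bytes ≤ B = 5; zero-pad to 5 bytes: K' = 08 ae 8e fd 00.
K' ⊕ ipad = 3e 98 b8 cb 36.
Inner input = 3e 98 b8 cb 36 ∥ 44.
Inner hash: XOR 3e⊕98⊕b8⊕cb⊕36⊕44 = a7.

a7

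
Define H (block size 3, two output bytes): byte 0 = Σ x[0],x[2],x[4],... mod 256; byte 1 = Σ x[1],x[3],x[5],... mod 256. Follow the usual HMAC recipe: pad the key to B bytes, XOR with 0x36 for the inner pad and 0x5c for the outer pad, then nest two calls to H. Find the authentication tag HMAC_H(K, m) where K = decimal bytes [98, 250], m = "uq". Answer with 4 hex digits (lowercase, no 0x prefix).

dba1

Key decimal bytes [98, 250] = 62 fa is 2 bytes ≤ B = 3; zero-pad to 3 bytes: K' = 62 fa 00.
K' ⊕ ipad = 54 cc 36.  K' ⊕ opad = 3e a6 5c.
Inner input = (K'⊕ipad) ∥ m = 54 cc 36 ∥ 75 71.
Inner hash: even-index sum = 251 mod 256 = 251; odd-index sum = 321 mod 256 = 65 → fb 41.
Outer input = (K'⊕opad) ∥ inner = 3e a6 5c ∥ fb 41.
Outer hash (tag): even-index sum = 219 mod 256 = 219; odd-index sum = 417 mod 256 = 161 → db a1.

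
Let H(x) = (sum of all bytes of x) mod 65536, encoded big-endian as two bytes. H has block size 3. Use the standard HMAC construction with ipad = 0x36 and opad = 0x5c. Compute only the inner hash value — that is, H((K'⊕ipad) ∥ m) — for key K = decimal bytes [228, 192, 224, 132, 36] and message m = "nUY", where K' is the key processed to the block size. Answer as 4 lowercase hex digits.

Key decimal bytes [228, 192, 224, 132, 36] = e4 c0 e0 84 24 is 5 bytes > B = 3, so hash it first: H(key) = 03 2c, then zero-pad to 3 bytes: K' = 03 2c 00.
K' ⊕ ipad = 35 1a 36.
Inner input = 35 1a 36 ∥ 6e 55 59.
Inner hash: sum = 53+26+54+110+85+89 = 417 → 01 a1.

01a1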